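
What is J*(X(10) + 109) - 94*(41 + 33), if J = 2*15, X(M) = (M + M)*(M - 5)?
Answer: -686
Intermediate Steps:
X(M) = 2*M*(-5 + M) (X(M) = (2*M)*(-5 + M) = 2*M*(-5 + M))
J = 30
J*(X(10) + 109) - 94*(41 + 33) = 30*(2*10*(-5 + 10) + 109) - 94*(41 + 33) = 30*(2*10*5 + 109) - 94*74 = 30*(100 + 109) - 6956 = 30*209 - 6956 = 6270 - 6956 = -686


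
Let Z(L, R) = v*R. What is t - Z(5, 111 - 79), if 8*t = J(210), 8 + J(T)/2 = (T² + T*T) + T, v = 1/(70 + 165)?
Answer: 10387171/470 ≈ 22100.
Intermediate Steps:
v = 1/235 ≈ 0.0042553
J(T) = -16 + 2*T + 4*T² (J(T) = -16 + 2*((T² + T*T) + T) = -16 + 2*((T² + T²) + T) = -16 + 2*(2*T² + T) = -16 + 2*(T + 2*T²) = -16 + (2*T + 4*T²) = -16 + 2*T + 4*T²)
Z(L, R) = R/235
t = 44201/2 (t = (-16 + 2*210 + 4*210²)/8 = (-16 + 420 + 4*44100)/8 = (-16 + 420 + 176400)/8 = (⅛)*176804 = 44201/2 ≈ 22101.)
t - Z(5, 111 - 79) = 44201/2 - (111 - 79)/235 = 44201/2 - 32/235 = 10387171/470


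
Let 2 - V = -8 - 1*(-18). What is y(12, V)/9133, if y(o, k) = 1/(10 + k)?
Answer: 1/18266 ≈ 5.4747e-5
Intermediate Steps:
V = -8 (V = 2 - (-8 - 1*(-18)) = 2 - (-8 + 18) = 2 - 1*10 = 2 - 10 = -8)
y(12, V)/9133 = 1/((10 - 8)*9133) = (1/9133)/2 = (1/2)*(1/9133) = 1/18266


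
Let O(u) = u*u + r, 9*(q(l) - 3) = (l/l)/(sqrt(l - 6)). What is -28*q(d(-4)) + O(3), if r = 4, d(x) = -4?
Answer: -71 + 14*I*sqrt(10)/45 ≈ -71.0 + 0.98382*I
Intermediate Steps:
q(l) = 3 + 1/(9*sqrt(-6 + l)) (q(l) = 3 + ((l/l)/(sqrt(l - 6)))/9 = 3 + (1/sqrt(-6 + l))/9 = 3 + 1/(9*sqrt(-6 + l)))
O(u) = 4 + u**2 (O(u) = u*u + 4 = u**2 + 4 = 4 + u**2)
-28*q(d(-4)) + O(3) = -28*(3 + 1/(9*sqrt(-6 - 4))) + (4 + 3**2) = -28*(3 + 1/(9*sqrt(-10))) + (4 + 9) = -28*(3 + (-I*sqrt(10)/10)/9) + 13 = -28*(3 - I*sqrt(10)/90) + 13 = (-84 + 14*I*sqrt(10)/45) + 13 = -71 + 14*I*sqrt(10)/45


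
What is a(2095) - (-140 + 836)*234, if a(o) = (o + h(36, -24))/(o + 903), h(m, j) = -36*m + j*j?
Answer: -488264897/2998 ≈ -1.6286e+5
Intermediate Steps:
h(m, j) = j² - 36*m (h(m, j) = -36*m + j² = j² - 36*m)
a(o) = (-720 + o)/(903 + o) (a(o) = (o + ((-24)² - 36*36))/(o + 903) = (o + (576 - 1296))/(903 + o) = (o - 720)/(903 + o) = (-720 + o)/(903 + o))
a(2095) - (-140 + 836)*234 = (-720 + 2095)/(903 + 2095) - (-140 + 836)*234 = 1375/2998 - 696*234 = (1/2998)*1375 - 1*162864 = 1375/2998 - 162864 = -488264897/2998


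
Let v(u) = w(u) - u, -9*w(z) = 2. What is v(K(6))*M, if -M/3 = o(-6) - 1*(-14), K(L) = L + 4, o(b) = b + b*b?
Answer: 4048/3 ≈ 1349.3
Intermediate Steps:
w(z) = -2/9 (w(z) = -⅑*2 = -2/9)
o(b) = b + b²
K(L) = 4 + L
M = -132 (M = -3*(-6*(1 - 6) - 1*(-14)) = -3*(-6*(-5) + 14) = -3*(30 + 14) = -3*44 = -132)
v(u) = -2/9 - u
v(K(6))*M = (-2/9 - (4 + 6))*(-132) = (-2/9 - 1*10)*(-132) = (-2/9 - 10)*(-132) = -92/9*(-132) = 4048/3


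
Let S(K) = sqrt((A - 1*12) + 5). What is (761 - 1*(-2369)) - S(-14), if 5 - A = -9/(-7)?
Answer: 3130 - I*sqrt(161)/7 ≈ 3130.0 - 1.8127*I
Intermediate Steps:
A = 26/7 (A = 5 - (-9)/(-7) = 5 - (-9)*(-1)/7 = 5 - 1*9/7 = 5 - 9/7 = 26/7 ≈ 3.7143)
S(K) = I*sqrt(161)/7 (S(K) = sqrt((26/7 - 1*12) + 5) = sqrt((26/7 - 12) + 5) = sqrt(-58/7 + 5) = sqrt(-23/7) = I*sqrt(161)/7)
(761 - 1*(-2369)) - S(-14) = (761 - 1*(-2369)) - I*sqrt(161)/7 = (761 + 2369) - I*sqrt(161)/7 = 3130 - I*sqrt(161)/7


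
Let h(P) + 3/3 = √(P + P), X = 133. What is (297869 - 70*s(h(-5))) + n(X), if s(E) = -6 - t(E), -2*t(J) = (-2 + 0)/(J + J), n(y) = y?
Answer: (298387*I + 298422*√10)/(I + √10) ≈ 2.9842e+5 - 10.062*I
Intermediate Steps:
t(J) = 1/(2*J) (t(J) = -(-2 + 0)/(2*(J + J)) = -(-1)/(2*J) = 1/(2*J))
h(P) = -1 + √2*√P (h(P) = -1 + √(P + P) = -1 + √(2*P) = -1 + √2*√P)
s(E) = -6 - 1/(2*E)
(297869 - 70*s(h(-5))) + n(X) = (297869 - 70*(-6 - 1/(2*(-1 + √2*√(-5))))) + 133 = (297869 - 70*(-6 - 1/(2*(-1 + √2*(I*√5))))) + 133 = (297869 - 70*(-6 - 1/(2*(-1 + I*√10)))) + 133 = (297869 + (420 + 35/(-1 + I*√10))) + 133 = (298289 + 35/(-1 + I*√10)) + 133 = 298422 + 35/(-1 + I*√10)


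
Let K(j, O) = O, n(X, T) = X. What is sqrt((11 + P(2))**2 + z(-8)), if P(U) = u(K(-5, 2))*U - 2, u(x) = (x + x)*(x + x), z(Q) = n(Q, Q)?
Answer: sqrt(1673) ≈ 40.902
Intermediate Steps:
z(Q) = Q
u(x) = 4*x**2 (u(x) = (2*x)*(2*x) = 4*x**2)
P(U) = -2 + 16*U (P(U) = (4*2**2)*U - 2 = (4*4)*U - 2 = 16*U - 2 = -2 + 16*U)
sqrt((11 + P(2))**2 + z(-8)) = sqrt((11 + (-2 + 16*2))**2 - 8) = sqrt((11 + (-2 + 32))**2 - 8) = sqrt((11 + 30)**2 - 8) = sqrt(41**2 - 8) = sqrt(1681 - 8) = sqrt(1673)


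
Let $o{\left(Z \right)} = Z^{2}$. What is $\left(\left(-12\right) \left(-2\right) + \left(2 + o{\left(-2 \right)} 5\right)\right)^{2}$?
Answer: $2116$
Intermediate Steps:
$\left(\left(-12\right) \left(-2\right) + \left(2 + o{\left(-2 \right)} 5\right)\right)^{2} = \left(\left(-12\right) \left(-2\right) + \left(2 + \left(-2\right)^{2} \cdot 5\right)\right)^{2} = \left(24 + \left(2 + 4 \cdot 5\right)\right)^{2} = \left(24 + \left(2 + 20\right)\right)^{2} = \left(24 + 22\right)^{2} = 46^{2} = 2116$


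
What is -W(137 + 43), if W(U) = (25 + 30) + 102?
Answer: -157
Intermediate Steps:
W(U) = 157 (W(U) = 55 + 102 = 157)
-W(137 + 43) = -1*157 = -157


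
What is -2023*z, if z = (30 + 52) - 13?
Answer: -139587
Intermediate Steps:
z = 69 (z = 82 - 13 = 69)
-2023*z = -2023*69 = -139587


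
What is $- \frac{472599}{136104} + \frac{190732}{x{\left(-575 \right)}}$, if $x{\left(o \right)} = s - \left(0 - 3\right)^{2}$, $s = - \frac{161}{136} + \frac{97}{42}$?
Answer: $- \frac{24716880257493}{1020280952} \approx -24226.0$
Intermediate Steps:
$s = \frac{3215}{2856}$ ($s = \left(-161\right) \frac{1}{136} + 97 \cdot \frac{1}{42} = - \frac{161}{136} + \frac{97}{42} = \frac{3215}{2856} \approx 1.1257$)
$x{\left(o \right)} = - \frac{22489}{2856}$ ($x{\left(o \right)} = \frac{3215}{2856} - \left(0 - 3\right)^{2} = \frac{3215}{2856} - \left(-3\right)^{2} = \frac{3215}{2856} - 9 = - \frac{22489}{2856}$)
$- \frac{472599}{136104} + \frac{190732}{x{\left(-575 \right)}} = - \frac{472599}{136104} + \frac{190732}{- \frac{22489}{2856}} = \left(-472599\right) \frac{1}{136104} + 190732 \left(- \frac{2856}{22489}\right) = - \frac{157533}{45368} - \frac{544730592}{22489} = - \frac{24716880257493}{1020280952}$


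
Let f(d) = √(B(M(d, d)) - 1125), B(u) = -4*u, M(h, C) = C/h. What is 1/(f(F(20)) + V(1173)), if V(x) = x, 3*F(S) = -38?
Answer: 1173/1377058 - I*√1129/1377058 ≈ 0.00085182 - 2.44e-5*I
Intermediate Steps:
F(S) = -38/3 (F(S) = (⅓)*(-38) = -38/3)
f(d) = I*√1129 (f(d) = √(-4*d/d - 1125) = √(-4*1 - 1125) = √(-4 - 1125) = √(-1129) = I*√1129)
1/(f(F(20)) + V(1173)) = 1/(I*√1129 + 1173) = 1/(1173 + I*√1129)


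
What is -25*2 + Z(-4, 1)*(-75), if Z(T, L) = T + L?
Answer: 175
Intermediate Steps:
Z(T, L) = L + T
-25*2 + Z(-4, 1)*(-75) = -25*2 + (1 - 4)*(-75) = -50 - 3*(-75) = -50 + 225 = 175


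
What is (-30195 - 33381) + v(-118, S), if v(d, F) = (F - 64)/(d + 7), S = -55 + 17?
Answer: -2352278/37 ≈ -63575.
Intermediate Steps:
S = -38
v(d, F) = (-64 + F)/(7 + d)
(-30195 - 33381) + v(-118, S) = (-30195 - 33381) + (-64 - 38)/(7 - 118) = -63576 - 102/(-111) = -63576 - 1/111*(-102) = -63576 + 34/37 = -2352278/37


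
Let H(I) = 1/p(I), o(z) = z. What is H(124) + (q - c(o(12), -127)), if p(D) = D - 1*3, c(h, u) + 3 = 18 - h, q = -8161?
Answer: -987843/121 ≈ -8164.0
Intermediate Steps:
c(h, u) = 15 - h (c(h, u) = -3 + (18 - h) = 15 - h)
p(D) = -3 + D (p(D) = D - 3 = -3 + D)
H(I) = 1/(-3 + I)
H(124) + (q - c(o(12), -127)) = 1/(-3 + 124) + (-8161 - (15 - 1*12)) = 1/121 + (-8161 - (15 - 12)) = 1/121 + (-8161 - 1*3) = 1/121 + (-8161 - 3) = 1/121 - 8164 = -987843/121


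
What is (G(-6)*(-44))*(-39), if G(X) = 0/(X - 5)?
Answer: 0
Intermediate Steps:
G(X) = 0 (G(X) = 0/(-5 + X) = 0)
(G(-6)*(-44))*(-39) = (0*(-44))*(-39) = 0*(-39) = 0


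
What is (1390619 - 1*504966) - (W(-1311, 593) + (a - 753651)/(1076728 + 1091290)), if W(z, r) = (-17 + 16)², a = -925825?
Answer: 960055578606/1084009 ≈ 8.8565e+5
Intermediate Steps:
W(z, r) = 1 (W(z, r) = (-1)² = 1)
(1390619 - 1*504966) - (W(-1311, 593) + (a - 753651)/(1076728 + 1091290)) = (1390619 - 1*504966) - (1 + (-925825 - 753651)/(1076728 + 1091290)) = (1390619 - 504966) - (1 - 1679476/2168018) = 885653 - (1 - 1679476*1/2168018) = 885653 - (1 - 839738/1084009) = 885653 - 1*244271/1084009 = 885653 - 244271/1084009 = 960055578606/1084009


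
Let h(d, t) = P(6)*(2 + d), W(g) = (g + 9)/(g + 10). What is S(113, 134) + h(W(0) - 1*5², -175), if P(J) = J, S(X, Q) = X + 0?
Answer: -98/5 ≈ -19.600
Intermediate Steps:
S(X, Q) = X
W(g) = (9 + g)/(10 + g)
h(d, t) = 12 + 6*d (h(d, t) = 6*(2 + d) = 12 + 6*d)
S(113, 134) + h(W(0) - 1*5², -175) = 113 + (12 + 6*((9 + 0)/(10 + 0) - 1*5²)) = 113 + (12 + 6*(9/10 - 1*25)) = 113 + (12 + 6*((⅒)*9 - 25)) = 113 + (12 + 6*(9/10 - 25)) = 113 + (12 + 6*(-241/10)) = 113 + (12 - 723/5) = 113 - 663/5 = -98/5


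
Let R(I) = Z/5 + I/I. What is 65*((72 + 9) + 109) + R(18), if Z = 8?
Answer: 61763/5 ≈ 12353.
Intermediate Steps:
R(I) = 13/5 (R(I) = 8/5 + I/I = 8*(1/5) + 1 = 8/5 + 1 = 13/5)
65*((72 + 9) + 109) + R(18) = 65*((72 + 9) + 109) + 13/5 = 65*(81 + 109) + 13/5 = 65*190 + 13/5 = 12350 + 13/5 = 61763/5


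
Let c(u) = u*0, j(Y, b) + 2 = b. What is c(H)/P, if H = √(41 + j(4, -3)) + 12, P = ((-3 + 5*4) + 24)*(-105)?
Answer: 0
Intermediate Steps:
j(Y, b) = -2 + b
P = -4305 (P = ((-3 + 20) + 24)*(-105) = (17 + 24)*(-105) = 41*(-105) = -4305)
H = 18 (H = √(41 + (-2 - 3)) + 12 = √(41 - 5) + 12 = √36 + 12 = 6 + 12 = 18)
c(u) = 0
c(H)/P = 0/(-4305) = 0*(-1/4305) = 0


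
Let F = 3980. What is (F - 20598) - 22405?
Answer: -39023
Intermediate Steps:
(F - 20598) - 22405 = (3980 - 20598) - 22405 = -16618 - 22405 = -39023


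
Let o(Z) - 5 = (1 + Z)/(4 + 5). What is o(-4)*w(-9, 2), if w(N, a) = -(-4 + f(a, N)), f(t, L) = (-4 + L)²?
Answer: -770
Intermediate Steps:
w(N, a) = 4 - (-4 + N)² (w(N, a) = -(-4 + (-4 + N)²) = 4 - (-4 + N)²)
o(Z) = 46/9 + Z/9 (o(Z) = 5 + (1 + Z)/(4 + 5) = 5 + (1 + Z)/9 = 5 + (1 + Z)*(⅑) = 5 + (⅑ + Z/9) = 46/9 + Z/9)
o(-4)*w(-9, 2) = (46/9 + (⅑)*(-4))*(4 - (-4 - 9)²) = (46/9 - 4/9)*(4 - 1*(-13)²) = 14*(4 - 1*169)/3 = 14*(4 - 169)/3 = (14/3)*(-165) = -770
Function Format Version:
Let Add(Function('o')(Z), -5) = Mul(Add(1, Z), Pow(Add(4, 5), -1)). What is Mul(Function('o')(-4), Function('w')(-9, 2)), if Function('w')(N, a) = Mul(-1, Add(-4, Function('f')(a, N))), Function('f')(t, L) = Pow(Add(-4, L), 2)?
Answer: -770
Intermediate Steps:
Function('w')(N, a) = Add(4, Mul(-1, Pow(Add(-4, N), 2))) (Function('w')(N, a) = Mul(-1, Add(-4, Pow(Add(-4, N), 2))) = Add(4, Mul(-1, Pow(Add(-4, N), 2))))
Function('o')(Z) = Add(Rational(46, 9), Mul(Rational(1, 9), Z)) (Function('o')(Z) = Add(5, Mul(Add(1, Z), Pow(Add(4, 5), -1))) = Add(5, Mul(Add(1, Z), Pow(9, -1))) = Add(5, Mul(Add(1, Z), Rational(1, 9))) = Add(5, Add(Rational(1, 9), Mul(Rational(1, 9), Z))) = Add(Rational(46, 9), Mul(Rational(1, 9), Z)))
Mul(Function('o')(-4), Function('w')(-9, 2)) = Mul(Add(Rational(46, 9), Mul(Rational(1, 9), -4)), Add(4, Mul(-1, Pow(Add(-4, -9), 2)))) = Mul(Add(Rational(46, 9), Rational(-4, 9)), Add(4, Mul(-1, Pow(-13, 2)))) = Mul(Rational(14, 3), Add(4, Mul(-1, 169))) = Mul(Rational(14, 3), Add(4, -169)) = Mul(Rational(14, 3), -165) = -770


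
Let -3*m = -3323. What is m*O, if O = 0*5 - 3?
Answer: -3323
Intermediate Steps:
m = 3323/3 (m = -⅓*(-3323) = 3323/3 ≈ 1107.7)
O = -3 (O = 0 - 3 = -3)
m*O = (3323/3)*(-3) = -3323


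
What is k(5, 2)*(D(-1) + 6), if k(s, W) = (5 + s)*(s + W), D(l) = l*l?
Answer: 490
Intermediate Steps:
D(l) = l²
k(s, W) = (5 + s)*(W + s)
k(5, 2)*(D(-1) + 6) = (5² + 5*2 + 5*5 + 2*5)*((-1)² + 6) = (25 + 10 + 25 + 10)*(1 + 6) = 70*7 = 490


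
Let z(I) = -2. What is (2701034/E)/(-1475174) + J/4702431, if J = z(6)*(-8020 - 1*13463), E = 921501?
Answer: 1390337510540915/152199141070962357 ≈ 0.0091350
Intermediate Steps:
J = 42966 (J = -2*(-8020 - 1*13463) = -2*(-8020 - 13463) = -2*(-21483) = 42966)
(2701034/E)/(-1475174) + J/4702431 = (2701034/921501)/(-1475174) + 42966/4702431 = (2701034*(1/921501))*(-1/1475174) + 42966*(1/4702431) = (385862/131643)*(-1/1475174) + 14322/1567477 = -192931/97098165441 + 14322/1567477 = 1390337510540915/152199141070962357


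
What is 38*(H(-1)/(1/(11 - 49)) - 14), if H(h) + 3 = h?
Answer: 5244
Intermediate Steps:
H(h) = -3 + h
38*(H(-1)/(1/(11 - 49)) - 14) = 38*((-3 - 1)/(1/(11 - 49)) - 14) = 38*(-4/(1/(-38)) - 14) = 38*(-4/(-1/38) - 14) = 38*(-4*(-38) - 14) = 38*(152 - 14) = 38*138 = 5244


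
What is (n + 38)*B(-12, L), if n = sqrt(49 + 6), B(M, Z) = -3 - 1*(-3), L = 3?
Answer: 0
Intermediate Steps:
B(M, Z) = 0 (B(M, Z) = -3 + 3 = 0)
n = sqrt(55) ≈ 7.4162
(n + 38)*B(-12, L) = (sqrt(55) + 38)*0 = (38 + sqrt(55))*0 = 0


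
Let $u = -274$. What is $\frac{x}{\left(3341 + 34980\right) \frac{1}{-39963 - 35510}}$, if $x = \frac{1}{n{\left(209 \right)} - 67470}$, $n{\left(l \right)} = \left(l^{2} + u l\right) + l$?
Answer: $\frac{75473}{3098099566} \approx 2.4361 \cdot 10^{-5}$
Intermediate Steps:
$n{\left(l \right)} = l^{2} - 273 l$ ($n{\left(l \right)} = \left(l^{2} - 274 l\right) + l = l^{2} - 273 l$)
$x = - \frac{1}{80846}$ ($x = \frac{1}{209 \left(-273 + 209\right) - 67470} = \frac{1}{209 \left(-64\right) - 67470} = \frac{1}{-13376 - 67470} = \frac{1}{-80846} = - \frac{1}{80846} \approx -1.2369 \cdot 10^{-5}$)
$\frac{x}{\left(3341 + 34980\right) \frac{1}{-39963 - 35510}} = - \frac{1}{80846 \frac{3341 + 34980}{-39963 - 35510}} = - \frac{1}{80846 \frac{38321}{-75473}} = - \frac{1}{80846 \cdot 38321 \left(- \frac{1}{75473}\right)} = - \frac{1}{80846 \left(- \frac{38321}{75473}\right)} = \left(- \frac{1}{80846}\right) \left(- \frac{75473}{38321}\right) = \frac{75473}{3098099566}$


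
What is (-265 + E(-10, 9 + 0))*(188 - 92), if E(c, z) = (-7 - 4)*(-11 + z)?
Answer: -23328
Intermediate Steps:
E(c, z) = 121 - 11*z (E(c, z) = -11*(-11 + z) = 121 - 11*z)
(-265 + E(-10, 9 + 0))*(188 - 92) = (-265 + (121 - 11*(9 + 0)))*(188 - 92) = (-265 + (121 - 11*9))*96 = (-265 + (121 - 99))*96 = (-265 + 22)*96 = -243*96 = -23328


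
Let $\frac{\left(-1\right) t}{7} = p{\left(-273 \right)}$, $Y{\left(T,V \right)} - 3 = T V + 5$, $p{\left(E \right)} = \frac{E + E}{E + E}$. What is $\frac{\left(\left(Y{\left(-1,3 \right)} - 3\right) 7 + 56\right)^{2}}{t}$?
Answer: $-700$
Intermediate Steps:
$p{\left(E \right)} = 1$ ($p{\left(E \right)} = \frac{2 E}{2 E} = 2 E \frac{1}{2 E} = 1$)
$Y{\left(T,V \right)} = 8 + T V$ ($Y{\left(T,V \right)} = 3 + \left(T V + 5\right) = 3 + \left(5 + T V\right) = 8 + T V$)
$t = -7$ ($t = \left(-7\right) 1 = -7$)
$\frac{\left(\left(Y{\left(-1,3 \right)} - 3\right) 7 + 56\right)^{2}}{t} = \frac{\left(\left(\left(8 - 3\right) - 3\right) 7 + 56\right)^{2}}{-7} = \left(\left(\left(8 - 3\right) - 3\right) 7 + 56\right)^{2} \left(- \frac{1}{7}\right) = \left(\left(5 - 3\right) 7 + 56\right)^{2} \left(- \frac{1}{7}\right) = \left(2 \cdot 7 + 56\right)^{2} \left(- \frac{1}{7}\right) = \left(14 + 56\right)^{2} \left(- \frac{1}{7}\right) = 70^{2} \left(- \frac{1}{7}\right) = 4900 \left(- \frac{1}{7}\right) = -700$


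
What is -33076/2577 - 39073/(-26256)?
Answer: -85305815/7517968 ≈ -11.347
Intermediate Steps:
-33076/2577 - 39073/(-26256) = -33076*1/2577 - 39073*(-1/26256) = -33076/2577 + 39073/26256 = -85305815/7517968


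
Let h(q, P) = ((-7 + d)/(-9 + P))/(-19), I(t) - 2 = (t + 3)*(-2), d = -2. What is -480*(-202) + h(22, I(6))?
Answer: 46055991/475 ≈ 96960.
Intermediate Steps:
I(t) = -4 - 2*t (I(t) = 2 + (t + 3)*(-2) = 2 + (3 + t)*(-2) = 2 + (-6 - 2*t) = -4 - 2*t)
h(q, P) = 9/(19*(-9 + P)) (h(q, P) = ((-7 - 2)/(-9 + P))/(-19) = -9/(-9 + P)*(-1/19) = 9/(19*(-9 + P)))
-480*(-202) + h(22, I(6)) = -480*(-202) + 9/(19*(-9 + (-4 - 2*6))) = 96960 + 9/(19*(-9 + (-4 - 12))) = 96960 + 9/(19*(-9 - 16)) = 96960 + (9/19)/(-25) = 96960 + (9/19)*(-1/25) = 96960 - 9/475 = 46055991/475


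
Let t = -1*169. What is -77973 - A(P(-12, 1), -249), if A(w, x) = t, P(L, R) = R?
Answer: -77804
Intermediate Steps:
t = -169
A(w, x) = -169
-77973 - A(P(-12, 1), -249) = -77973 - 1*(-169) = -77973 + 169 = -77804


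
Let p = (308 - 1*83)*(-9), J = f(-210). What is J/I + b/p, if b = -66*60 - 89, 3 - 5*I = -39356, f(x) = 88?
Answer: 160255591/79701975 ≈ 2.0107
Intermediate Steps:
J = 88
I = 39359/5 (I = ⅗ - ⅕*(-39356) = ⅗ + 39356/5 = 39359/5 ≈ 7871.8)
p = -2025 (p = (308 - 83)*(-9) = 225*(-9) = -2025)
b = -4049 (b = -3960 - 89 = -4049)
J/I + b/p = 88/(39359/5) - 4049/(-2025) = 88*(5/39359) - 4049*(-1/2025) = 440/39359 + 4049/2025 = 160255591/79701975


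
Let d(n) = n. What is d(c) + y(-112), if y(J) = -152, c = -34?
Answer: -186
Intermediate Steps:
d(c) + y(-112) = -34 - 152 = -186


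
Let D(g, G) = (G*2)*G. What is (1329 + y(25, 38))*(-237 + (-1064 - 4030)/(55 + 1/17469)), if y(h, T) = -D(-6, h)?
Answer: -12509481651/480398 ≈ -26040.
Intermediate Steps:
D(g, G) = 2*G² (D(g, G) = (2*G)*G = 2*G²)
y(h, T) = -2*h²
(1329 + y(25, 38))*(-237 + (-1064 - 4030)/(55 + 1/17469)) = (1329 - 2*25²)*(-237 + (-1064 - 4030)/(55 + 1/17469)) = (1329 - 2*625)*(-237 - 5094/(55 + 1/17469)) = (1329 - 1250)*(-237 - 5094/960796/17469) = 79*(-237 - 5094*17469/960796) = 79*(-237 - 44493543/480398) = 79*(-158347869/480398) = -12509481651/480398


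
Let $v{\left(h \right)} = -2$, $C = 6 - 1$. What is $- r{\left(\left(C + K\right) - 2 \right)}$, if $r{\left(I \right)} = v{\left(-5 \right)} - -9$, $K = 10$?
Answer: $-7$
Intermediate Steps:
$C = 5$
$r{\left(I \right)} = 7$ ($r{\left(I \right)} = -2 - -9 = -2 + 9 = 7$)
$- r{\left(\left(C + K\right) - 2 \right)} = \left(-1\right) 7 = -7$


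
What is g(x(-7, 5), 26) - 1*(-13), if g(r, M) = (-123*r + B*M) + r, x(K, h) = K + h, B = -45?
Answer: -913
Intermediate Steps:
g(r, M) = -122*r - 45*M (g(r, M) = (-123*r - 45*M) + r = -122*r - 45*M)
g(x(-7, 5), 26) - 1*(-13) = (-122*(-7 + 5) - 45*26) - 1*(-13) = (-122*(-2) - 1170) + 13 = (244 - 1170) + 13 = -926 + 13 = -913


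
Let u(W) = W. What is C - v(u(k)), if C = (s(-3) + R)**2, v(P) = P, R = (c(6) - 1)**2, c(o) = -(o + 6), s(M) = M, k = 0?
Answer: 27556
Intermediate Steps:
c(o) = -6 - o (c(o) = -(6 + o) = -6 - o)
R = 169 (R = ((-6 - 1*6) - 1)**2 = ((-6 - 6) - 1)**2 = (-12 - 1)**2 = (-13)**2 = 169)
C = 27556 (C = (-3 + 169)**2 = 166**2 = 27556)
C - v(u(k)) = 27556 - 1*0 = 27556 + 0 = 27556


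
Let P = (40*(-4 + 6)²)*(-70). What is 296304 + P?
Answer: 285104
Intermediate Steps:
P = -11200 (P = (40*2²)*(-70) = (40*4)*(-70) = 160*(-70) = -11200)
296304 + P = 296304 - 11200 = 285104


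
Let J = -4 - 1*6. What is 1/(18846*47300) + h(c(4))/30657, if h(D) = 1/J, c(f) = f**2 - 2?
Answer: -2700331/828125278200 ≈ -3.2608e-6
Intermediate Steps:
c(f) = -2 + f**2
J = -10 (J = -4 - 6 = -10)
h(D) = -1/10 (h(D) = 1/(-10) = -1/10)
1/(18846*47300) + h(c(4))/30657 = 1/(18846*47300) - 1/10/30657 = (1/18846)*(1/47300) - 1/10*1/30657 = 1/891415800 - 1/306570 = -2700331/828125278200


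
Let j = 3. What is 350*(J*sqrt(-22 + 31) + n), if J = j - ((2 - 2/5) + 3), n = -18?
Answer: -7980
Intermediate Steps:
J = -8/5 (J = 3 - ((2 - 2/5) + 3) = 3 - (8/5 + 3) = 3 - 1*23/5 = 3 - 23/5 = -8/5 ≈ -1.6000)
350*(J*sqrt(-22 + 31) + n) = 350*(-8*sqrt(-22 + 31)/5 - 18) = 350*(-8*sqrt(9)/5 - 18) = 350*(-8/5*3 - 18) = 350*(-24/5 - 18) = 350*(-114/5) = -7980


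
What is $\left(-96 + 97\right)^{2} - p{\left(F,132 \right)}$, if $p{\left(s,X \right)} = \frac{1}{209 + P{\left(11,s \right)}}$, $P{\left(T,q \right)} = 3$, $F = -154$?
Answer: $\frac{211}{212} \approx 0.99528$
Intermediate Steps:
$p{\left(s,X \right)} = \frac{1}{212}$ ($p{\left(s,X \right)} = \frac{1}{209 + 3} = \frac{1}{212}$)
$\left(-96 + 97\right)^{2} - p{\left(F,132 \right)} = \left(-96 + 97\right)^{2} - \frac{1}{212} = 1^{2} - \frac{1}{212} = 1 - \frac{1}{212} = \frac{211}{212}$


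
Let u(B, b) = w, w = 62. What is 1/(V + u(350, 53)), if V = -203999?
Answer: -1/203937 ≈ -4.9035e-6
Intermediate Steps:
u(B, b) = 62
1/(V + u(350, 53)) = 1/(-203999 + 62) = 1/(-203937) = -1/203937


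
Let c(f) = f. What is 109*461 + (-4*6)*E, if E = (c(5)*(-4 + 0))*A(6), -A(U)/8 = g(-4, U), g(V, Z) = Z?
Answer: 27209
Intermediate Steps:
A(U) = -8*U
E = 960 (E = (5*(-4 + 0))*(-8*6) = (5*(-4))*(-48) = -20*(-48) = 960)
109*461 + (-4*6)*E = 109*461 - 4*6*960 = 50249 - 24*960 = 50249 - 23040 = 27209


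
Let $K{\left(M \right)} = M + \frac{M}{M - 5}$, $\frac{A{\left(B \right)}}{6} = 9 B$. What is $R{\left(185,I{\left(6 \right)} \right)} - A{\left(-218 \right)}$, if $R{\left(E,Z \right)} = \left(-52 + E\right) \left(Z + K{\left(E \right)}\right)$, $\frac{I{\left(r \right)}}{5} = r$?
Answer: $\frac{1458133}{36} \approx 40504.0$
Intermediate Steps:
$I{\left(r \right)} = 5 r$
$A{\left(B \right)} = 54 B$ ($A{\left(B \right)} = 6 \cdot 9 B = 54 B$)
$K{\left(M \right)} = M + \frac{M}{-5 + M}$
$R{\left(E,Z \right)} = \left(-52 + E\right) \left(Z + \frac{E \left(-4 + E\right)}{-5 + E}\right)$
$R{\left(185,I{\left(6 \right)} \right)} - A{\left(-218 \right)} = \frac{185^{2} \left(-4 + 185\right) - 9620 \left(-4 + 185\right) + 5 \cdot 6 \left(-52 + 185\right) \left(-5 + 185\right)}{-5 + 185} - 54 \left(-218\right) = \frac{34225 \cdot 181 - 9620 \cdot 181 + 30 \cdot 133 \cdot 180}{180} - -11772 = \frac{6194725 - 1741220 + 718200}{180} + 11772 = \frac{1}{180} \cdot 5171705 + 11772 = \frac{1034341}{36} + 11772 = \frac{1458133}{36}$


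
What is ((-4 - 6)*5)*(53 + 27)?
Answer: -4000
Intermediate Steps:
((-4 - 6)*5)*(53 + 27) = -10*5*80 = -50*80 = -4000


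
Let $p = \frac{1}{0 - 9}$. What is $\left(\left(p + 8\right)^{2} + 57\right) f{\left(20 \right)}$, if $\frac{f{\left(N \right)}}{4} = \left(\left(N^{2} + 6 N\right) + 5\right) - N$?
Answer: $\frac{19509160}{81} \approx 2.4085 \cdot 10^{5}$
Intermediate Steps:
$f{\left(N \right)} = 20 + 4 N^{2} + 20 N$ ($f{\left(N \right)} = 4 \left(\left(\left(N^{2} + 6 N\right) + 5\right) - N\right) = 4 \left(\left(5 + N^{2} + 6 N\right) - N\right) = 4 \left(5 + N^{2} + 5 N\right) = 20 + 4 N^{2} + 20 N$)
$p = - \frac{1}{9}$ ($p = \frac{1}{-9} = - \frac{1}{9} \approx -0.11111$)
$\left(\left(p + 8\right)^{2} + 57\right) f{\left(20 \right)} = \left(\left(- \frac{1}{9} + 8\right)^{2} + 57\right) \left(20 + 4 \cdot 20^{2} + 20 \cdot 20\right) = \left(\left(\frac{71}{9}\right)^{2} + 57\right) \left(20 + 4 \cdot 400 + 400\right) = \left(\frac{5041}{81} + 57\right) \left(20 + 1600 + 400\right) = \frac{9658}{81} \cdot 2020 = \frac{19509160}{81}$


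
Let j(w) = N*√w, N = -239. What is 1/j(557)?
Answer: -√557/133123 ≈ -0.00017729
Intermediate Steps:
j(w) = -239*√w
1/j(557) = 1/(-239*√557) = -√557/133123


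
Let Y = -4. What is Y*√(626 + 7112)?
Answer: -4*√7738 ≈ -351.86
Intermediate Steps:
Y*√(626 + 7112) = -4*√(626 + 7112) = -4*√7738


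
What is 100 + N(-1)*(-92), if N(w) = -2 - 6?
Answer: 836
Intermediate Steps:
N(w) = -8
100 + N(-1)*(-92) = 100 - 8*(-92) = 100 + 736 = 836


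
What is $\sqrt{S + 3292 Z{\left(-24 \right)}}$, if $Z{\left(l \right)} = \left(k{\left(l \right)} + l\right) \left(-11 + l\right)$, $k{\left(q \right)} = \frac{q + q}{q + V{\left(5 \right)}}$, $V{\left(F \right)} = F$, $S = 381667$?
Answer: $\frac{\sqrt{1030967227}}{19} \approx 1689.9$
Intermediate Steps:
$k{\left(q \right)} = \frac{2 q}{5 + q}$ ($k{\left(q \right)} = \frac{q + q}{q + 5} = \frac{2 q}{5 + q}$)
$Z{\left(l \right)} = \left(-11 + l\right) \left(l + \frac{2 l}{5 + l}\right)$ ($Z{\left(l \right)} = \left(\frac{2 l}{5 + l} + l\right) \left(-11 + l\right) = \left(l + \frac{2 l}{5 + l}\right) \left(-11 + l\right) = \left(-11 + l\right) \left(l + \frac{2 l}{5 + l}\right)$)
$\sqrt{S + 3292 Z{\left(-24 \right)}} = \sqrt{381667 + 3292 \left(- \frac{24 \left(-77 + \left(-24\right)^{2} - -96\right)}{5 - 24}\right)} = \sqrt{381667 + 3292 \left(- \frac{24 \left(-77 + 576 + 96\right)}{-19}\right)} = \sqrt{381667 + 3292 \left(\left(-24\right) \left(- \frac{1}{19}\right) 595\right)} = \sqrt{381667 + 3292 \cdot \frac{14280}{19}} = \sqrt{381667 + \frac{47009760}{19}} = \sqrt{\frac{54261433}{19}} = \frac{\sqrt{1030967227}}{19}$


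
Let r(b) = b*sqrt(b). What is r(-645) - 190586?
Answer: -190586 - 645*I*sqrt(645) ≈ -1.9059e+5 - 16381.0*I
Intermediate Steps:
r(b) = b**(3/2)
r(-645) - 190586 = (-645)**(3/2) - 190586 = -645*I*sqrt(645) - 190586 = -190586 - 645*I*sqrt(645)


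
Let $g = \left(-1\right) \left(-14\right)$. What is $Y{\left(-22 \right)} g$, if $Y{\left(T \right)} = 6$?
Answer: $84$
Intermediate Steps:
$g = 14$
$Y{\left(-22 \right)} g = 6 \cdot 14 = 84$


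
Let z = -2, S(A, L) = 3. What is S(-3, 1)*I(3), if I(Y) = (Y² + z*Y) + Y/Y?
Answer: 12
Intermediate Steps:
I(Y) = 1 + Y² - 2*Y (I(Y) = (Y² - 2*Y) + Y/Y = (Y² - 2*Y) + 1 = 1 + Y² - 2*Y)
S(-3, 1)*I(3) = 3*(1 + 3² - 2*3) = 3*(1 + 9 - 6) = 3*4 = 12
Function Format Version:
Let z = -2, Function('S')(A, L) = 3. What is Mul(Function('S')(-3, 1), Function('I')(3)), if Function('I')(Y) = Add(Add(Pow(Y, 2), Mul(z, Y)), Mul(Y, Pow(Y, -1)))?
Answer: 12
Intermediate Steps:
Function('I')(Y) = Add(1, Pow(Y, 2), Mul(-2, Y)) (Function('I')(Y) = Add(Add(Pow(Y, 2), Mul(-2, Y)), Mul(Y, Pow(Y, -1))) = Add(Add(Pow(Y, 2), Mul(-2, Y)), 1) = Add(1, Pow(Y, 2), Mul(-2, Y)))
Mul(Function('S')(-3, 1), Function('I')(3)) = Mul(3, Add(1, Pow(3, 2), Mul(-2, 3))) = Mul(3, Add(1, 9, -6)) = Mul(3, 4) = 12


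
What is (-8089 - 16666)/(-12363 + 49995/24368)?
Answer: 603229840/301211589 ≈ 2.0027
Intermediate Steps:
(-8089 - 16666)/(-12363 + 49995/24368) = -24755/(-12363 + 49995*(1/24368)) = -24755/(-12363 + 49995/24368) = -24755/(-301211589/24368) = -24755*(-24368/301211589) = 603229840/301211589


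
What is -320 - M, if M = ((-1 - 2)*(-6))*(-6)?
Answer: -212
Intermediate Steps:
M = -108 (M = -3*(-6)*(-6) = 18*(-6) = -108)
-320 - M = -320 - 1*(-108) = -320 + 108 = -212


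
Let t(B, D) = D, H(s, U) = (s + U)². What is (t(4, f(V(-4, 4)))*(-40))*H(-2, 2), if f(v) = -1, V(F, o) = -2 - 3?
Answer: 0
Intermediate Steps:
V(F, o) = -5
H(s, U) = (U + s)²
(t(4, f(V(-4, 4)))*(-40))*H(-2, 2) = (-1*(-40))*(2 - 2)² = 40*0² = 40*0 = 0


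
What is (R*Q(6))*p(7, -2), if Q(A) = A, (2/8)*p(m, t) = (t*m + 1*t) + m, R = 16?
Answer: -3456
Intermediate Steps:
p(m, t) = 4*m + 4*t + 4*m*t (p(m, t) = 4*((t*m + 1*t) + m) = 4*((m*t + t) + m) = 4*((t + m*t) + m) = 4*(m + t + m*t) = 4*m + 4*t + 4*m*t)
(R*Q(6))*p(7, -2) = (16*6)*(4*7 + 4*(-2) + 4*7*(-2)) = 96*(28 - 8 - 56) = 96*(-36) = -3456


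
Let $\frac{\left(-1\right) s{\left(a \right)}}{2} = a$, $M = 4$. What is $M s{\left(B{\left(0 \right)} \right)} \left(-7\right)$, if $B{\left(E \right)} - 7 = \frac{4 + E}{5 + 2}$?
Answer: $424$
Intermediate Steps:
$B{\left(E \right)} = \frac{53}{7} + \frac{E}{7}$ ($B{\left(E \right)} = 7 + \frac{4 + E}{5 + 2} = 7 + \frac{4 + E}{7} = 7 + \left(4 + E\right) \frac{1}{7} = 7 + \left(\frac{4}{7} + \frac{E}{7}\right) = \frac{53}{7} + \frac{E}{7}$)
$s{\left(a \right)} = - 2 a$
$M s{\left(B{\left(0 \right)} \right)} \left(-7\right) = 4 \left(- 2 \left(\frac{53}{7} + \frac{1}{7} \cdot 0\right)\right) \left(-7\right) = 4 \left(- 2 \left(\frac{53}{7} + 0\right)\right) \left(-7\right) = 4 \left(\left(-2\right) \frac{53}{7}\right) \left(-7\right) = 4 \left(- \frac{106}{7}\right) \left(-7\right) = \left(- \frac{424}{7}\right) \left(-7\right) = 424$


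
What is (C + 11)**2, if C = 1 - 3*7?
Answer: 81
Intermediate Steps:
C = -20 (C = 1 - 21 = -20)
(C + 11)**2 = (-20 + 11)**2 = (-9)**2 = 81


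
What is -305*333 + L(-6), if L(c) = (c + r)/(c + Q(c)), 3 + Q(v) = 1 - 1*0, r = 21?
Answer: -812535/8 ≈ -1.0157e+5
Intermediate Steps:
Q(v) = -2 (Q(v) = -3 + (1 - 1*0) = -3 + (1 + 0) = -3 + 1 = -2)
L(c) = (21 + c)/(-2 + c) (L(c) = (c + 21)/(c - 2) = (21 + c)/(-2 + c))
-305*333 + L(-6) = -305*333 + (21 - 6)/(-2 - 6) = -101565 + 15/(-8) = -101565 - 1/8*15 = -101565 - 15/8 = -812535/8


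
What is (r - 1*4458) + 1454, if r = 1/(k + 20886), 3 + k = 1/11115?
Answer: -697272085069/232114546 ≈ -3004.0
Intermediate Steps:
k = -33344/11115 (k = -3 + 1/11115 = -33344/11115 ≈ -2.9999)
r = 11115/232114546 (r = 1/(-33344/11115 + 20886) = 1/(232114546/11115) = 11115/232114546 ≈ 4.7886e-5)
(r - 1*4458) + 1454 = (11115/232114546 - 1*4458) + 1454 = (11115/232114546 - 4458) + 1454 = -1034766634953/232114546 + 1454 = -697272085069/232114546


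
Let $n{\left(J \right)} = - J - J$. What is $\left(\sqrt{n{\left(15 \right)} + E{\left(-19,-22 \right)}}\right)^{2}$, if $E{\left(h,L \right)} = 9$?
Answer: $-21$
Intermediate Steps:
$n{\left(J \right)} = - 2 J$
$\left(\sqrt{n{\left(15 \right)} + E{\left(-19,-22 \right)}}\right)^{2} = \left(\sqrt{\left(-2\right) 15 + 9}\right)^{2} = \left(\sqrt{-30 + 9}\right)^{2} = \left(\sqrt{-21}\right)^{2} = \left(i \sqrt{21}\right)^{2} = -21$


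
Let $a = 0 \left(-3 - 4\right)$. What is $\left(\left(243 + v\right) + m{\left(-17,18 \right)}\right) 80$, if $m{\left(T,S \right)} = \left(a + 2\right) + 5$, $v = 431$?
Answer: $54480$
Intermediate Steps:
$a = 0$ ($a = 0 \left(-7\right) = 0$)
$m{\left(T,S \right)} = 7$ ($m{\left(T,S \right)} = \left(0 + 2\right) + 5 = 2 + 5 = 7$)
$\left(\left(243 + v\right) + m{\left(-17,18 \right)}\right) 80 = \left(\left(243 + 431\right) + 7\right) 80 = \left(674 + 7\right) 80 = 681 \cdot 80 = 54480$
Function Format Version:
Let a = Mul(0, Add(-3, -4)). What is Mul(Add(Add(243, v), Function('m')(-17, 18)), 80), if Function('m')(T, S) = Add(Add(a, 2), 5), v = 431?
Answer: 54480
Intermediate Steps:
a = 0 (a = Mul(0, -7) = 0)
Function('m')(T, S) = 7 (Function('m')(T, S) = Add(Add(0, 2), 5) = Add(2, 5) = 7)
Mul(Add(Add(243, v), Function('m')(-17, 18)), 80) = Mul(Add(Add(243, 431), 7), 80) = Mul(Add(674, 7), 80) = Mul(681, 80) = 54480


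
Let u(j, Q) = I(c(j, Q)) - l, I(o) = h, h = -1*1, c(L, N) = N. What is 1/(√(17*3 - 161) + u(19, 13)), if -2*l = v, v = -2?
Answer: -1/57 - I*√110/114 ≈ -0.017544 - 0.092001*I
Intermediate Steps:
h = -1
l = 1 (l = -½*(-2) = 1)
I(o) = -1
u(j, Q) = -2 (u(j, Q) = -1 - 1*1 = -1 - 1 = -2)
1/(√(17*3 - 161) + u(19, 13)) = 1/(√(17*3 - 161) - 2) = 1/(√(51 - 161) - 2) = 1/(√(-110) - 2) = 1/(I*√110 - 2) = 1/(-2 + I*√110)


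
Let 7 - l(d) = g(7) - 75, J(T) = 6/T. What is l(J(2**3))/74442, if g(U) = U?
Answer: 25/24814 ≈ 0.0010075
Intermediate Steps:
l(d) = 75 (l(d) = 7 - (7 - 75) = 7 - 1*(-68) = 7 + 68 = 75)
l(J(2**3))/74442 = 75/74442 = 75*(1/74442) = 25/24814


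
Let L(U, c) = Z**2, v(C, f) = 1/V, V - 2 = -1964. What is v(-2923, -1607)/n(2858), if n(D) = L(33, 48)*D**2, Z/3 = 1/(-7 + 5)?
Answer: -1/36058359978 ≈ -2.7733e-11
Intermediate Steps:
V = -1962 (V = 2 - 1964 = -1962)
Z = -3/2 (Z = 3/(-7 + 5) = 3/(-2) = 3*(-1/2) = -3/2 ≈ -1.5000)
v(C, f) = -1/1962 (v(C, f) = 1/(-1962) = -1/1962)
L(U, c) = 9/4 (L(U, c) = (-3/2)**2 = 9/4)
n(D) = 9*D**2/4
v(-2923, -1607)/n(2858) = -1/(1962*((9/4)*2858**2)) = -1/(1962*((9/4)*8168164)) = -1/1962/18378369 = -1/1962*1/18378369 = -1/36058359978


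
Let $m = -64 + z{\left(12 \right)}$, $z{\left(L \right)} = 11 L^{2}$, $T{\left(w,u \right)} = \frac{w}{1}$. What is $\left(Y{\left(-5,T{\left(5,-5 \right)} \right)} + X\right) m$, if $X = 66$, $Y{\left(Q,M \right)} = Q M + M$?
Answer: $69920$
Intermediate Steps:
$T{\left(w,u \right)} = w$ ($T{\left(w,u \right)} = w 1 = w$)
$Y{\left(Q,M \right)} = M + M Q$ ($Y{\left(Q,M \right)} = M Q + M = M + M Q$)
$m = 1520$ ($m = -64 + 11 \cdot 12^{2} = -64 + 11 \cdot 144 = -64 + 1584 = 1520$)
$\left(Y{\left(-5,T{\left(5,-5 \right)} \right)} + X\right) m = \left(5 \left(1 - 5\right) + 66\right) 1520 = \left(5 \left(-4\right) + 66\right) 1520 = \left(-20 + 66\right) 1520 = 46 \cdot 1520 = 69920$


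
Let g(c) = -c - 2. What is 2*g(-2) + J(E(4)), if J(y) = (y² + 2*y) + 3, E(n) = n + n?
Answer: 83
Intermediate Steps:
E(n) = 2*n
J(y) = 3 + y² + 2*y
g(c) = -2 - c
2*g(-2) + J(E(4)) = 2*(-2 - 1*(-2)) + (3 + (2*4)² + 2*(2*4)) = 2*(-2 + 2) + (3 + 8² + 2*8) = 2*0 + (3 + 64 + 16) = 0 + 83 = 83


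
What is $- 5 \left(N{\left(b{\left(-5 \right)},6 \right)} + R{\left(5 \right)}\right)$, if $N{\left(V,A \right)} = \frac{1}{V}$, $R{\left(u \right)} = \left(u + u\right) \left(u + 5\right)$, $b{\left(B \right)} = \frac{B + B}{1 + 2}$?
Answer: $- \frac{997}{2} \approx -498.5$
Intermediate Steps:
$b{\left(B \right)} = \frac{2 B}{3}$
$R{\left(u \right)} = 2 u \left(5 + u\right)$
$- 5 \left(N{\left(b{\left(-5 \right)},6 \right)} + R{\left(5 \right)}\right) = - 5 \left(\frac{1}{\frac{2}{3} \left(-5\right)} + 2 \cdot 5 \left(5 + 5\right)\right) = - 5 \left(\frac{1}{- \frac{10}{3}} + 2 \cdot 5 \cdot 10\right) = - 5 \left(- \frac{3}{10} + 100\right) = \left(-5\right) \frac{997}{10} = - \frac{997}{2}$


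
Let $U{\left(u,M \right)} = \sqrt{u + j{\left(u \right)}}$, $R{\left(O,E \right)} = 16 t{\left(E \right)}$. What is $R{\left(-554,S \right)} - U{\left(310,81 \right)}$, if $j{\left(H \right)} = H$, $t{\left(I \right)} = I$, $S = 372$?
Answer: $5952 - 2 \sqrt{155} \approx 5927.1$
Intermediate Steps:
$R{\left(O,E \right)} = 16 E$
$U{\left(u,M \right)} = \sqrt{2} \sqrt{u}$ ($U{\left(u,M \right)} = \sqrt{u + u} = \sqrt{2 u} = \sqrt{2} \sqrt{u}$)
$R{\left(-554,S \right)} - U{\left(310,81 \right)} = 16 \cdot 372 - \sqrt{2} \sqrt{310} = 5952 - 2 \sqrt{155}$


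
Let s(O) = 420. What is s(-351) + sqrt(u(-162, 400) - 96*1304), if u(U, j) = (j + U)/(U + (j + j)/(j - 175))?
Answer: 420 + I*sqrt(63640428519)/713 ≈ 420.0 + 353.82*I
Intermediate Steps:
u(U, j) = (U + j)/(U + 2*j/(-175 + j)) (u(U, j) = (U + j)/(U + (2*j)/(-175 + j)) = (U + j)/(U + 2*j/(-175 + j)))
s(-351) + sqrt(u(-162, 400) - 96*1304) = 420 + sqrt((400**2 - 175*(-162) - 175*400 - 162*400)/(-175*(-162) + 2*400 - 162*400) - 96*1304) = 420 + sqrt((160000 + 28350 - 70000 - 64800)/(28350 + 800 - 64800) - 125184) = 420 + sqrt(53550/(-35650) - 125184) = 420 + sqrt(-1/35650*53550 - 125184) = 420 + sqrt(-1071/713 - 125184) = 420 + sqrt(-89257263/713) = 420 + I*sqrt(63640428519)/713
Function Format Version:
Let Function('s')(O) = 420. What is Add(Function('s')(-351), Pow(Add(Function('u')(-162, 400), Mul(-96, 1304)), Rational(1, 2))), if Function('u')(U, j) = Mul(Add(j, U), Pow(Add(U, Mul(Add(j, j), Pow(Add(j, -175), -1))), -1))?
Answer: Add(420, Mul(Rational(1, 713), I, Pow(63640428519, Rational(1, 2)))) ≈ Add(420.00, Mul(353.82, I))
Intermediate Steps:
Function('u')(U, j) = Mul(Pow(Add(U, Mul(2, j, Pow(Add(-175, j), -1))), -1), Add(U, j)) (Function('u')(U, j) = Mul(Add(U, j), Pow(Add(U, Mul(Mul(2, j), Pow(Add(-175, j), -1))), -1)) = Mul(Add(U, j), Pow(Add(U, Mul(2, j, Pow(Add(-175, j), -1))), -1)) = Mul(Pow(Add(U, Mul(2, j, Pow(Add(-175, j), -1))), -1), Add(U, j)))
Add(Function('s')(-351), Pow(Add(Function('u')(-162, 400), Mul(-96, 1304)), Rational(1, 2))) = Add(420, Pow(Add(Mul(Pow(Add(Mul(-175, -162), Mul(2, 400), Mul(-162, 400)), -1), Add(Pow(400, 2), Mul(-175, -162), Mul(-175, 400), Mul(-162, 400))), Mul(-96, 1304)), Rational(1, 2))) = Add(420, Pow(Add(Mul(Pow(Add(28350, 800, -64800), -1), Add(160000, 28350, -70000, -64800)), -125184), Rational(1, 2))) = Add(420, Pow(Add(Mul(Pow(-35650, -1), 53550), -125184), Rational(1, 2))) = Add(420, Pow(Add(Mul(Rational(-1, 35650), 53550), -125184), Rational(1, 2))) = Add(420, Pow(Add(Rational(-1071, 713), -125184), Rational(1, 2))) = Add(420, Pow(Rational(-89257263, 713), Rational(1, 2))) = Add(420, Mul(Rational(1, 713), I, Pow(63640428519, Rational(1, 2))))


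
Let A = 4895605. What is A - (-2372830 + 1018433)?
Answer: 6250002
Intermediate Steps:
A - (-2372830 + 1018433) = 4895605 - (-2372830 + 1018433) = 4895605 - 1*(-1354397) = 4895605 + 1354397 = 6250002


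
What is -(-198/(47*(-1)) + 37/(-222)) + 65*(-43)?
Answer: -789331/282 ≈ -2799.0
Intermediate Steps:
-(-198/(47*(-1)) + 37/(-222)) + 65*(-43) = -(-198/(-47) + 37*(-1/222)) - 2795 = -(-198*(-1/47) - 1/6) - 2795 = -(198/47 - 1/6) - 2795 = -1*1141/282 - 2795 = -1141/282 - 2795 = -789331/282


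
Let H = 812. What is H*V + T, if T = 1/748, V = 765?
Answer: 464642641/748 ≈ 6.2118e+5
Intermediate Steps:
T = 1/748 ≈ 0.0013369
H*V + T = 812*765 + 1/748 = 621180 + 1/748 = 464642641/748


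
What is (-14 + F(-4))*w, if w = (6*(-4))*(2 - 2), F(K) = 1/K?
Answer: 0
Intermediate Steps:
w = 0 (w = -24*0 = 0)
(-14 + F(-4))*w = (-14 + 1/(-4))*0 = (-14 - ¼)*0 = -57/4*0 = 0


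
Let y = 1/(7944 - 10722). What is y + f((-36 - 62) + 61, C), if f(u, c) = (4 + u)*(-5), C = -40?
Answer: 458369/2778 ≈ 165.00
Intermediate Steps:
f(u, c) = -20 - 5*u
y = -1/2778 (y = 1/(-2778) = -1/2778 ≈ -0.00035997)
y + f((-36 - 62) + 61, C) = -1/2778 + (-20 - 5*((-36 - 62) + 61)) = -1/2778 + (-20 - 5*(-98 + 61)) = -1/2778 + (-20 - 5*(-37)) = -1/2778 + (-20 + 185) = -1/2778 + 165 = 458369/2778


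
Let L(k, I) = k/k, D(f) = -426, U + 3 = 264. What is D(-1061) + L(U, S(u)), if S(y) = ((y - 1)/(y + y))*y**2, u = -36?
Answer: -425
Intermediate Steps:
U = 261 (U = -3 + 264 = 261)
S(y) = y*(-1 + y)/2 (S(y) = ((-1 + y)/((2*y)))*y**2 = ((-1 + y)*(1/(2*y)))*y**2 = ((-1 + y)/(2*y))*y**2 = y*(-1 + y)/2)
L(k, I) = 1
D(-1061) + L(U, S(u)) = -426 + 1 = -425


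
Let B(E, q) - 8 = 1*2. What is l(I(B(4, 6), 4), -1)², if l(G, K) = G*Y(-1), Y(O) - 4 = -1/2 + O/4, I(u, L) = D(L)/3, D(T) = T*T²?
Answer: 43264/9 ≈ 4807.1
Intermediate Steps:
B(E, q) = 10 (B(E, q) = 8 + 1*2 = 8 + 2 = 10)
D(T) = T³
I(u, L) = L³/3
Y(O) = 7/2 + O/4 (Y(O) = 4 + (-1/2 + O/4) = 4 + (-1*½ + O*(¼)) = 4 + (-½ + O/4) = 7/2 + O/4)
l(G, K) = 13*G/4 (l(G, K) = G*(7/2 + (¼)*(-1)) = G*(7/2 - ¼) = G*(13/4) = 13*G/4)
l(I(B(4, 6), 4), -1)² = (13*((⅓)*4³)/4)² = (13*((⅓)*64)/4)² = ((13/4)*(64/3))² = (208/3)² = 43264/9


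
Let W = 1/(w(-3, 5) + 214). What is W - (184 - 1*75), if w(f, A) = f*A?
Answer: -21690/199 ≈ -108.99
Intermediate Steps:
w(f, A) = A*f
W = 1/199 (W = 1/(5*(-3) + 214) = 1/(-15 + 214) = 1/199 ≈ 0.0050251)
W - (184 - 1*75) = 1/199 - (184 - 1*75) = 1/199 - (184 - 75) = 1/199 - 1*109 = 1/199 - 109 = -21690/199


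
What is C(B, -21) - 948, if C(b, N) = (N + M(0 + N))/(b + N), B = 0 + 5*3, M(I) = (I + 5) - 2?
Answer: -1883/2 ≈ -941.50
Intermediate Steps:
M(I) = 3 + I (M(I) = (5 + I) - 2 = 3 + I)
B = 15 (B = 0 + 15 = 15)
C(b, N) = (3 + 2*N)/(N + b) (C(b, N) = (N + (3 + (0 + N)))/(b + N) = (N + (3 + N))/(N + b) = (3 + 2*N)/(N + b))
C(B, -21) - 948 = (3 + 2*(-21))/(-21 + 15) - 948 = (3 - 42)/(-6) - 948 = -⅙*(-39) - 948 = 13/2 - 948 = -1883/2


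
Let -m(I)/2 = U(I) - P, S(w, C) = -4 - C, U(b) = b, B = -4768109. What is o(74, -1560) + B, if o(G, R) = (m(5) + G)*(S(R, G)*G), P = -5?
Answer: -5079797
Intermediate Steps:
m(I) = -10 - 2*I (m(I) = -2*(I - 1*(-5)) = -2*(I + 5) = -2*(5 + I) = -10 - 2*I)
o(G, R) = G*(-20 + G)*(-4 - G) (o(G, R) = ((-10 - 2*5) + G)*((-4 - G)*G) = ((-10 - 10) + G)*(G*(-4 - G)) = (-20 + G)*(G*(-4 - G)) = G*(-20 + G)*(-4 - G))
o(74, -1560) + B = -1*74*(-20 + 74)*(4 + 74) - 4768109 = -1*74*54*78 - 4768109 = -311688 - 4768109 = -5079797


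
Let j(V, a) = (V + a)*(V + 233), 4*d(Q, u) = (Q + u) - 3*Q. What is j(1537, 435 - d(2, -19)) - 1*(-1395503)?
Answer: 9792241/2 ≈ 4.8961e+6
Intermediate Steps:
d(Q, u) = -Q/2 + u/4 (d(Q, u) = ((Q + u) - 3*Q)/4 = (u - 2*Q)/4 = -Q/2 + u/4)
j(V, a) = (233 + V)*(V + a) (j(V, a) = (V + a)*(233 + V) = (233 + V)*(V + a))
j(1537, 435 - d(2, -19)) - 1*(-1395503) = (1537² + 233*1537 + 233*(435 - (-½*2 + (¼)*(-19))) + 1537*(435 - (-½*2 + (¼)*(-19)))) - 1*(-1395503) = (2362369 + 358121 + 233*(435 - (-1 - 19/4)) + 1537*(435 - (-1 - 19/4))) + 1395503 = (2362369 + 358121 + 233*(435 - 1*(-23/4)) + 1537*(435 - 1*(-23/4))) + 1395503 = (2362369 + 358121 + 233*(435 + 23/4) + 1537*(435 + 23/4)) + 1395503 = (2362369 + 358121 + 233*(1763/4) + 1537*(1763/4)) + 1395503 = (2362369 + 358121 + 410779/4 + 2709731/4) + 1395503 = 7001235/2 + 1395503 = 9792241/2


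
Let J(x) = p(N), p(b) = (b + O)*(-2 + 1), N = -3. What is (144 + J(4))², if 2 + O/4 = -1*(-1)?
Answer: 22801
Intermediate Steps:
O = -4 (O = -8 + 4*(-1*(-1)) = -8 + 4*1 = -8 + 4 = -4)
p(b) = 4 - b (p(b) = (b - 4)*(-2 + 1) = (-4 + b)*(-1) = 4 - b)
J(x) = 7 (J(x) = 4 - 1*(-3) = 4 + 3 = 7)
(144 + J(4))² = (144 + 7)² = 151² = 22801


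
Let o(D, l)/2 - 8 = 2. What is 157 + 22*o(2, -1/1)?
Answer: 597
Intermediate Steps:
o(D, l) = 20 (o(D, l) = 16 + 2*2 = 16 + 4 = 20)
157 + 22*o(2, -1/1) = 157 + 22*20 = 157 + 440 = 597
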